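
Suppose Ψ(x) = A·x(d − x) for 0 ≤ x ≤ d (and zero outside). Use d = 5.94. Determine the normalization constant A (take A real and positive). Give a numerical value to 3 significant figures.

A ≈ 0.0637

The normalization condition is ∫|Ψ|² dx = 1 from 0 to d.
∫|Ψ|² dx = A²·(d^5/30).
So A² = (d^5/30)^(−1).
With d = 5.94: A² = 0.004057 and A = 0.06369.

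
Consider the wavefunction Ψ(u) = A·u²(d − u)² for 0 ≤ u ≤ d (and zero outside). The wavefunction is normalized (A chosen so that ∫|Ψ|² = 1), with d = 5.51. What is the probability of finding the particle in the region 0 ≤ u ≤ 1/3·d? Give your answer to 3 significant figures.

P ≈ 0.145

The probability is P = ∫ |Ψ|² du over [0, 1/3·d].
Since A² = 1/(d^9/630), this is the region integral divided by the full normalization integral.
Substituting t = u/d, A² and the length scale cancel in the ratio: P = ∫_{0}^{1/3} t^4·(1 - t)^4 dt / ∫_{0}^{1} t^4·(1 - t)^4 dt.
An antiderivative of t^4·(1 - t)^4 is t^5·(70·t^4 - 315·t^3 + 540·t^2 - 420·t + 126)/630; evaluating from 0 to 1/3 gives ≈ 0.00022991, while the full integral is 1/630.
Taking the ratio, P = 0.1448.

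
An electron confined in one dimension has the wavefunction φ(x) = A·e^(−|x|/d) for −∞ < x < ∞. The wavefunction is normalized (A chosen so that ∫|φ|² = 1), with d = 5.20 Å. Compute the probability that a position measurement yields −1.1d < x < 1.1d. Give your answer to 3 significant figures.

P ≈ 0.889

P = ∫_{−1.1d}^{1.1d} |φ(x)|² dx.
Since A² = 1/(d), this is the region integral divided by the full normalization integral.
Both integrals are even about x = 0, so only the x ≥ 0 halves are needed (the factors of 2 cancel). Substituting u = x/d, A² and the length scale cancel in the ratio: P = ∫_{0}^{1.1} e^(-2·u) du / ∫_{0}^{∞} e^(-2·u) du.
An antiderivative of e^(-2·u) is -e^(-2·u)/2; evaluating from 0 to 1.1 gives 1/2 - e^(-11/5)/2, while the full integral is 1/2.
This works out to P = 0.8892.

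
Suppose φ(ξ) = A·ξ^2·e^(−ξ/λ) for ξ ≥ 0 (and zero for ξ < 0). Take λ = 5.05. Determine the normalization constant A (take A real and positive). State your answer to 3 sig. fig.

Require ∫ |φ|² dξ = 1 over the whole domain.
With ∫₀^∞ ξ^4 e^(−αξ) dξ = 4!/α^5, carrying out the integral gives A² · 3·λ^5/4.
Setting this equal to 1 gives A² = 1/(3·λ^5/4).
Plugging in λ = 5.05 yields A = 0.02015.

A ≈ 0.0201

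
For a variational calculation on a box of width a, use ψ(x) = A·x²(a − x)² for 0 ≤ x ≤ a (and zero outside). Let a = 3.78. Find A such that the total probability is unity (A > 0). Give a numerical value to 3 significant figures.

The normalization condition is ∫|ψ|² dx = 1 from 0 to a.
Expanding the polynomial and integrating term by term, with ψ = A·x²(a − x)², the integral evaluates to A²·[a^9/630].
Plugging in a = 3.78 yields A = 0.06323.

A ≈ 0.0632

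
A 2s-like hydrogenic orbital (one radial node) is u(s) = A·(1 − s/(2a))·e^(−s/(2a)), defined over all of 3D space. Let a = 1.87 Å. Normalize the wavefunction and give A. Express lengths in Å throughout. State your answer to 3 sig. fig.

A ≈ 0.0780 Å^(-3/2)

The normalization condition is ∫|u|² 4πs² ds = 1 from 0 to ∞.
Using ∫₀^∞ sⁿ e^(−αs) ds = n!/αⁿ⁺¹, the integral (without the A² prefactor) comes out to 8·π·a^3.
So A² = (8·π·a^3)^(−1).
With a = 1.87: A² = 0.006085 and A = 0.07800.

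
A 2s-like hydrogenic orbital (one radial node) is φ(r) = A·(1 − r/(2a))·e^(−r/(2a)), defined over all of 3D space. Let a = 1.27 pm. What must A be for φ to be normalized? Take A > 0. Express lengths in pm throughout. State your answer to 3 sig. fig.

A ≈ 0.139 pm^(-3/2)

We need A² ∫|f|² 4πr² dr = 1, taking the integral from 0 to ∞.
(Spherical symmetry: dV = 4πr² dr.)
With ∫₀^∞ r^4 e^(−αr) dr = 4!/α^5, ∫|φ|² 4πr² dr = A²·(8·π·a^3).
Setting this equal to 1 gives A² = 1/(8·π·a^3).
With a = 1.27: A² = 0.01942 and A = 0.1394.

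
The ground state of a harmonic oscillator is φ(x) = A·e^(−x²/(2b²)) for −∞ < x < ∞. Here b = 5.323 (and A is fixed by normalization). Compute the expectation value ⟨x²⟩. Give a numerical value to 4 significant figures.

⟨x^2⟩ ≈ 14.17

By definition ⟨x²⟩ = ∫ x^2 |φ(x)|² dx.
Evaluating both integrals, ⟨x²⟩ = b^2/2.
With b = 5.323, ⟨x^2⟩ = 14.167.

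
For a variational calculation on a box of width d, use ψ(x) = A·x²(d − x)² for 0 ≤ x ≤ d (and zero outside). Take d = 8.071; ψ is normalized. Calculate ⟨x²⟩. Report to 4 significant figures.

The expectation value is the |ψ|²-weighted average of x^2: ∫ x^2|ψ|² dx.
The ratio of the moment integral to the normalization integral gives ⟨x²⟩ = 3·d^2/11.
Putting d = 8.071 gives 17.766.

⟨x^2⟩ ≈ 17.77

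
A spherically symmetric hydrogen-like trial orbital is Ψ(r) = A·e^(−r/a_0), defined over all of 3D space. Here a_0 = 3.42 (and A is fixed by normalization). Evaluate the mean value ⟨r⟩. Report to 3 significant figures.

By definition ⟨r⟩ = ∫ r |Ψ(r)|² 4πr² dr.
The ratio of the moment integral to the normalization integral gives ⟨r⟩ = 3·a_0/2.
With a_0 = 3.42, ⟨r⟩ = 5.130.

⟨r⟩ ≈ 5.13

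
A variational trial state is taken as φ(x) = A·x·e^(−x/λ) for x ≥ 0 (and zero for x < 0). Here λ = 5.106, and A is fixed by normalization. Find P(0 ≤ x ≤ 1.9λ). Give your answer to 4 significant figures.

P = ∫_{0}^{1.9λ} |φ(x)|² dx.
The normalization integral ∫|φ|²dx over the whole domain equals λ^3/4·A², and A² cancels in the ratio.
In terms of u = x/λ (A² and the length scale cancel between numerator and denominator), P = [∫_{0}^{1.9} u^2·e^(-2·u) du] / [∫_{0}^{∞} u^2·e^(-2·u) du].
Using ∫ u^2·e^(-2·u) du = -(2·u^2 + 2·u + 1)·e^(-2·u)/4, the numerator is 1/4 - 601·e^(-19/5)/200 and the denominator is 1/4.
This works out to P = 0.73110.

P ≈ 0.7311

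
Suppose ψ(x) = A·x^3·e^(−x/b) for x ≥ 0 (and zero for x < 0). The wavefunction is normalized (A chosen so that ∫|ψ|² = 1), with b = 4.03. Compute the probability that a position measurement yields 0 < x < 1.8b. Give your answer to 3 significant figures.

P ≈ 0.0733

|ψ|² is the probability density, so P = ∫_{0}^{1.8b} |ψ|² dx.
Since A² = 1/(45·b^7/8), this is the region integral divided by the full normalization integral.
Let u = x/b; then A² and the length scale cancel, so P = ∫_{0}^{1.8} u^6·e^(-2·u) du ÷ ∫_{0}^{∞} u^6·e^(-2·u) du.
Using ∫ u^6·e^(-2·u) du = -(4·u^6 + 12·u^5 + 30·u^4 + 60·u^3 + 90·u^2 + 90·u + 45)·e^(-2·u)/8, the numerator is ≈ 0.41216 and the denominator is 45/8.
Evaluating gives P = 0.07327.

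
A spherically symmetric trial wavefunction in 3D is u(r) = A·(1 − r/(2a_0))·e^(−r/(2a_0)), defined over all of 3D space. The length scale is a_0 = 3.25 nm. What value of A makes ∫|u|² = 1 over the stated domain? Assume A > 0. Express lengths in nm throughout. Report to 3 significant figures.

A ≈ 0.0340 nm^(-3/2)

Require ∫ |u|² 4πr² dr = 1 over the whole domain.
The angular integral contributes 4π, leaving ∫₀^∞ r²|u|² dr.
The integral (without the A² prefactor) comes out to 8·π·a_0^3.
Setting this equal to 1 gives A² = 1/(8·π·a_0^3).
Substituting a_0 = 3.25 gives A² = 0.001159, so A = 0.03405.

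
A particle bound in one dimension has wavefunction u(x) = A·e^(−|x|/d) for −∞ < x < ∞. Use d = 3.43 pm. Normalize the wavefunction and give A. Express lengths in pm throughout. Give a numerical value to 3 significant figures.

A ≈ 0.540 pm^(-1/2)

The normalization condition is ∫|u|² dx = 1 from −∞ to ∞.
Recall ∫₀^∞ x^m e^(−x/β) dx = m!·β^(m+1), the integral (without the A² prefactor) comes out to d.
Hence A² = 1/[d].
With d = 3.43: A² = 0.2915 and A = 0.5399.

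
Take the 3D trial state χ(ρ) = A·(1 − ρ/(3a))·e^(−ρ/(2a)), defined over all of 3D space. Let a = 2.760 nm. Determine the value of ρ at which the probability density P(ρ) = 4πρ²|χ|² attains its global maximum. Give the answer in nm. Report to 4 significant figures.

ρ ≈ 2.760 nm

Differentiate P(ρ) = 4πρ²|χ|² with respect to ρ and set to zero.
Solving yields ρ = a.
With a = 2.760, the most probable radial distance is 2.7600 nm.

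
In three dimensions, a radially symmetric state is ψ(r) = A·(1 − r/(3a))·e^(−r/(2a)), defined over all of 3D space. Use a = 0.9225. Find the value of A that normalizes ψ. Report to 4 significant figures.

A ≈ 0.3899

Normalization requires ∫|ψ|² 4πr² dr = 1, integrated from 0 to ∞.
In 3D with spherical symmetry the volume element is 4πr² dr.
∫|ψ|² 4πr² dr = A²·(8·π·a^3/3).
Setting this equal to 1 gives A² = 1/(8·π·a^3/3).
Plugging in a = 0.9225 yields A = 0.38993.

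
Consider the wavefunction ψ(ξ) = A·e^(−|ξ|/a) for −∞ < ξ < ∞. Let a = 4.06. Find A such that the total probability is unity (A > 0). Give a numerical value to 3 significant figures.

Require ∫ |ψ|² dξ = 1 over the whole domain.
Using ∫₀^∞ ξⁿ e^(−αξ) dξ = n!/αⁿ⁺¹, carrying out the integral gives A² · a.
Setting this equal to 1 gives A² = 1/(a).
Plugging in a = 4.06 yields A = 0.4963.

A ≈ 0.496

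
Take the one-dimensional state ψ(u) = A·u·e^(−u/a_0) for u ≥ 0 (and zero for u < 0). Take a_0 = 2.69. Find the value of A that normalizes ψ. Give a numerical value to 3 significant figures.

A ≈ 0.453

The normalization condition is ∫|ψ|² du = 1 from 0 to ∞.
Using ∫₀^∞ uⁿ e^(−αu) du = n!/αⁿ⁺¹, the integral (without the A² prefactor) comes out to a_0^3/4.
Hence A² = 1/[a_0^3/4].
Plugging in a_0 = 2.69 yields A = 0.4533.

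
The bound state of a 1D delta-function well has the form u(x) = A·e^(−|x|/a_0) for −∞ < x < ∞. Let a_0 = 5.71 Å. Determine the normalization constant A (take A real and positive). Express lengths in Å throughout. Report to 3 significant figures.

A ≈ 0.418 Å^(-1/2)

We need A² ∫|f|² dx = 1, taking the integral from −∞ to ∞.
Carrying out the integral gives A² · a_0.
Hence A² = 1/[a_0].
With a_0 = 5.71: A² = 0.1751 and A = 0.4185.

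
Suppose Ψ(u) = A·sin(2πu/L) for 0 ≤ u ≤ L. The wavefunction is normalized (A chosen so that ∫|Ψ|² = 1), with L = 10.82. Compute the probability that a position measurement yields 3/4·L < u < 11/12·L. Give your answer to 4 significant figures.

P = ∫_{3/4·L}^{11/12·L} |Ψ(u)|² du.
The normalization integral ∫|Ψ|²du over the whole domain equals L/2·A², and A² cancels in the ratio.
Let t = u/L; then A² and the length scale cancel, so P = ∫_{3/4}^{11/12} sin(2·π·t)^2 dt ÷ ∫_{0}^{1} sin(2·π·t)^2 dt.
Using ∫ sin(2·π·t)^2 dt = t/2 - sin(4·π·t)/(8·π), the numerator is √(3)/(16·π) + 1/12 and the denominator is 1/2.
Evaluating gives P = (√(3)/8 + π/6)/π.

P ≈ 0.2356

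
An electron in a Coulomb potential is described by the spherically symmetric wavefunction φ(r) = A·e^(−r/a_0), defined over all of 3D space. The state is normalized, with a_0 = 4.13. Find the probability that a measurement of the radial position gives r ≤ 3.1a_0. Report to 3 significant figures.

Integrate the radial probability density 4πr²|φ|² over r ≤ 3.1a_0.
Normalization gives A² = 1/(π·a_0^3).
Let u = r/a_0; then A², 4π and the length scale all cancel, so P = ∫_{0}^{3.1} u^2·e^(-2·u) du ÷ ∫_{0}^{∞} u^2·e^(-2·u) du.
With ∫ u^2·e^(-2·u) du = -(2·u^2 + 2·u + 1)·e^(-2·u)/4 + C, the region integral is 1/4 - 1321·e^(-31/5)/200 and the full one is 1/4.
The region integral divided by the full integral gives P = 0.9464.

P ≈ 0.946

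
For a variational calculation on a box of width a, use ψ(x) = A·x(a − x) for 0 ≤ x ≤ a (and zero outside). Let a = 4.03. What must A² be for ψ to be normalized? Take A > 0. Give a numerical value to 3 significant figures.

We need A² ∫|f|² dx = 1, taking the integral from 0 to a.
Expanding the polynomial and integrating term by term, with ψ = A·x(a − x), the integral evaluates to A²·[a^5/30].
So A² = (a^5/30)^(−1).
Substituting a = 4.03 gives A² = 0.02822, so A = 0.1680.

A^2 ≈ 0.0282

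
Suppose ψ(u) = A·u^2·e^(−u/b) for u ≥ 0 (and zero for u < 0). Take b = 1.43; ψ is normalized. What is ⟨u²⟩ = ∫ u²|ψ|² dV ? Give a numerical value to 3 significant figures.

⟨u^2⟩ ≈ 15.3

⟨u²⟩ = ∫ u^2 |ψ|² du over the full domain.
With ∫₀^∞ u^6 e^(−αu) du = 6!/α^7, the ratio of the moment integral to the normalization integral gives ⟨u²⟩ = 15·b^2/2.
With b = 1.43, ⟨u^2⟩ = 15.34.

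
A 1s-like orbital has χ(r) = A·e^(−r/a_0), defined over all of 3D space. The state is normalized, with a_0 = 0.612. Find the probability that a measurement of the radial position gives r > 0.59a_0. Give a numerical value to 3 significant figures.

P ≈ 0.884

With dV = 4πr²dr, the probability is ∫|χ|² dV over r > 0.59a_0.
A² is fixed by ∫₀^∞ 4πr²|χ|² dr = 1, i.e. A² = (π·a_0^3)^(−1).
In terms of u = r/a_0 (A², 4π and the length scale all cancel between numerator and denominator), P = [∫_{0.59}^{∞} u^2·e^(-2·u) du] / [∫_{0}^{∞} u^2·e^(-2·u) du].
An antiderivative of u^2·e^(-2·u) is -(2·u^2 + 2·u + 1)·e^(-2·u)/4; evaluating from 0.59 to ∞ gives ≈ 0.22095, while the full integral is 1/4.
This evaluates to P = 0.8838.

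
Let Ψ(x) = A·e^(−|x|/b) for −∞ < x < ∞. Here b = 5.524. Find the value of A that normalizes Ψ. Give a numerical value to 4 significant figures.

A ≈ 0.4255

We need A² ∫|f|² dx = 1, taking the integral from −∞ to ∞.
Carrying out the integral gives A² · b.
Setting this equal to 1 gives A² = 1/(b).
With b = 5.524: A² = 0.18103 and A = 0.42547.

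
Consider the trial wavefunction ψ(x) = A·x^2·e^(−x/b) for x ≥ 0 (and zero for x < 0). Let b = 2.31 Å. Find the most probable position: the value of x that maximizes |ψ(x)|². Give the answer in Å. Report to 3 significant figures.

x ≈ 4.62 Å

Set d/dx [|ψ(x)|²] = 0 and solve for x > 0.
Solving yields x = 2·b.
With b = 2.31, the most probable position is 4.620 Å.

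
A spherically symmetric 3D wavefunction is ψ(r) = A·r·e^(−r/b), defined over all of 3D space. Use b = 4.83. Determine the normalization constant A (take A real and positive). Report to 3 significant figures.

We need A² ∫|f|² 4πr² dr = 1, taking the integral from 0 to ∞.
With ∫₀^∞ r^4 e^(−αr) dr = 4!/α^5, the integral (without the A² prefactor) comes out to 3·π·b^5.
Hence A² = 1/[3·π·b^5].
With b = 4.83: A² = 0.00004036 and A = 0.006353.

A ≈ 0.00635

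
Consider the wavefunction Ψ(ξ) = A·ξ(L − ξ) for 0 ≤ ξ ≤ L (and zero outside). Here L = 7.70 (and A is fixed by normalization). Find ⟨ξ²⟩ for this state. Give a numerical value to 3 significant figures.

⟨ξ²⟩ = ∫ ξ^2 |Ψ|² dξ over the full domain.
Expanding the polynomial and integrating term by term, the ratio of the moment integral to the normalization integral gives ⟨ξ²⟩ = 2·L^2/7.
With L = 7.70, ⟨ξ^2⟩ = 16.94.

⟨ξ^2⟩ ≈ 16.9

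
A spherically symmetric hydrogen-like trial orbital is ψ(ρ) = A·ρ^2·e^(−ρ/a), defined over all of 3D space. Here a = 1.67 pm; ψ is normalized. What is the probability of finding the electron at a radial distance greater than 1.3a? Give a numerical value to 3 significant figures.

With dV = 4πρ²dρ, the probability is ∫|ψ|² dV over ρ > 1.3a.
Normalization gives A² = 1/(45·π·a^7/2).
Substituting u = ρ/a, A², 4π and the length scale all cancel in the ratio: P = ∫_{1.3}^{∞} u^6·e^(-2·u) du / ∫_{0}^{∞} u^6·e^(-2·u) du.
With ∫ u^6·e^(-2·u) du = -(4·u^6 + 12·u^5 + 30·u^4 + 60·u^3 + 90·u^2 + 90·u + 45)·e^(-2·u)/8 + C, the region integral is ≈ 5.5284 and the full one is 45/8.
Taking the ratio yields P = 0.9828.

P ≈ 0.983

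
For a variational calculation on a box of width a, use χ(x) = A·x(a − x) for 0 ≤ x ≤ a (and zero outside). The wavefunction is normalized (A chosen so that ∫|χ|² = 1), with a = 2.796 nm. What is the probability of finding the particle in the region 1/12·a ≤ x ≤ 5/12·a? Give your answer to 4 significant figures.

P ≈ 0.3415

The probability is P = ∫ |χ|² dx over [1/12·a, 5/12·a].
Since A² = 1/(a^5/30), this is the region integral divided by the full normalization integral.
In terms of u = x/a (A² and the length scale cancel between numerator and denominator), P = [∫_{1/12}^{5/12} u^2·(1 - u)^2 du] / [∫_{0}^{1} u^2·(1 - u)^2 du].
An antiderivative of u^2·(1 - u)^2 is u^3·(6·u^2 - 15·u + 10)/30; evaluating from 1/12 to 5/12 gives ≈ 0.0113844, while the full integral is 1/30.
Evaluating gives P = 0.34153.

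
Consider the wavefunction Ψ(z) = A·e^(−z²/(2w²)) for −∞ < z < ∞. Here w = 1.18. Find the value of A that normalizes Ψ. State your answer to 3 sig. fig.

Normalization requires ∫|Ψ|² dz = 1, integrated from −∞ to ∞.
With Ψ = A·e^(−z²/(2w²)), the integral evaluates to A²·[√(π)·w].
With w = 1.18: A² = 0.4781 and A = 0.6915.

A ≈ 0.691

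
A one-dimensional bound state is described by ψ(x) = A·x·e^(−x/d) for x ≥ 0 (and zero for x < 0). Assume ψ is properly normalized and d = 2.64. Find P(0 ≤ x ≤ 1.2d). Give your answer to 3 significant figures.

P = ∫_{0}^{1.2d} |ψ(x)|² dx.
Since A² = 1/(d^3/4), this is the region integral divided by the full normalization integral.
Let u = x/d; then A² and the length scale cancel, so P = ∫_{0}^{1.2} u^2·e^(-2·u) du ÷ ∫_{0}^{∞} u^2·e^(-2·u) du.
Using ∫ u^2·e^(-2·u) du = -(2·u^2 + 2·u + 1)·e^(-2·u)/4, the numerator is 1/4 - 157·e^(-12/5)/100 and the denominator is 1/4.
The result is P = 0.4303.

P ≈ 0.430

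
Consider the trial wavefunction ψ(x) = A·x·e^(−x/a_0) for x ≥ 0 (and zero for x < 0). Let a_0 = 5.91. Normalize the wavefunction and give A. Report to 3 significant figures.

A ≈ 0.139

We need A² ∫|f|² dx = 1, taking the integral from 0 to ∞.
∫|ψ|² dx = A²·(a_0^3/4).
So A² = (a_0^3/4)^(−1).
With a_0 = 5.91: A² = 0.01938 and A = 0.1392.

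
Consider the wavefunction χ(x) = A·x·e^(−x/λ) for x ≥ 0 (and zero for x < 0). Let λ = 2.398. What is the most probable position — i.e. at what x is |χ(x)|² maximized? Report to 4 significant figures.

Differentiate |χ(x)|² with respect to x and set to zero.
This gives x = λ.
With λ = 2.398, the most probable position is 2.3980.

x ≈ 2.398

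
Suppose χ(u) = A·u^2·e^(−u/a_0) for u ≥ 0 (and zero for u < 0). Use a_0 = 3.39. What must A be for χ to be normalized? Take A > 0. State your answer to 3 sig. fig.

We need A² ∫|f|² du = 1, taking the integral from 0 to ∞.
Using ∫₀^∞ uⁿ e^(−αu) du = n!/αⁿ⁺¹, ∫|χ|² du = A²·(3·a_0^5/4).
So A² = (3·a_0^5/4)^(−1).
Plugging in a_0 = 3.39 yields A = 0.05457.

A ≈ 0.0546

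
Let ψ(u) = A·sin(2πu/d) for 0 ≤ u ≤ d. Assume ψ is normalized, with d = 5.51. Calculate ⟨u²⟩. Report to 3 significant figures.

⟨u²⟩ = ∫ u^2 |ψ|² du over the full domain.
The ratio of the moment integral to the normalization integral gives ⟨u²⟩ = -d^2/(8·π^2) + d^2/3.
With d = 5.51, ⟨u^2⟩ = 9.736.

⟨u^2⟩ ≈ 9.74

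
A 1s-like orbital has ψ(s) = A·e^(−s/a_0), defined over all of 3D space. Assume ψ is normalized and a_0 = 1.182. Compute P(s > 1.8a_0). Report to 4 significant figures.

P = ∫ |ψ|² 4πs² ds over s > 1.8a_0.
A² is fixed by ∫₀^∞ 4πs²|ψ|² ds = 1, i.e. A² = (π·a_0^3)^(−1).
Let u = s/a_0; then A², 4π and the length scale all cancel, so P = ∫_{1.8}^{∞} u^2·e^(-2·u) du ÷ ∫_{0}^{∞} u^2·e^(-2·u) du.
With ∫ u^2·e^(-2·u) du = -(2·u^2 + 2·u + 1)·e^(-2·u)/4 + C, the region integral is 277·e^(-18/5)/100 and the full one is 1/4.
Taking the ratio yields P = 0.30275.

P ≈ 0.3027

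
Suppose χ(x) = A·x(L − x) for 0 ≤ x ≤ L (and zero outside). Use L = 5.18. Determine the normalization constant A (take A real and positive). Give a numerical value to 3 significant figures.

Require ∫ |χ|² dx = 1 over the whole domain.
Expanding the polynomial and integrating term by term, ∫|χ|² dx = A²·(L^5/30).
Substituting L = 5.18 gives A² = 0.008044, so A = 0.08969.

A ≈ 0.0897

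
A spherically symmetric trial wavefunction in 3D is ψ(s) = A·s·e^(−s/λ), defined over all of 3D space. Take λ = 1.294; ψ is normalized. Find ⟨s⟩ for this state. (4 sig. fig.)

⟨s⟩ ≈ 3.235

By definition ⟨s⟩ = ∫ s |ψ(s)|² 4πs² ds.
With ∫₀^∞ s^5 e^(−αs) ds = 5!/α^6, evaluating both integrals, ⟨s⟩ = 5·λ/2.
With λ = 1.294, ⟨s⟩ = 3.2350.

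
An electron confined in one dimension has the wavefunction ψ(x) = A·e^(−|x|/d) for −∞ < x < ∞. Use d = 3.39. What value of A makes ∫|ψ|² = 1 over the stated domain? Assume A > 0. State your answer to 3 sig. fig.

Normalization requires ∫|ψ|² dx = 1, integrated from −∞ to ∞.
Using ∫₀^∞ xⁿ e^(−αx) dx = n!/αⁿ⁺¹, with ψ = A·e^(−|x|/d), the integral evaluates to A²·[d].
Hence A² = 1/[d].
Plugging in d = 3.39 yields A = 0.5431.

A ≈ 0.543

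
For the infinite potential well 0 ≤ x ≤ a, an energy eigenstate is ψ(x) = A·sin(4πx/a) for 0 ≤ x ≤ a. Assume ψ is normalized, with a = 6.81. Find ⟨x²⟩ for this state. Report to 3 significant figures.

⟨x^2⟩ ≈ 15.3

The expectation value is the |ψ|²-weighted average of x^2: ∫ x^2|ψ|² dx.
The ratio of the moment integral to the normalization integral gives ⟨x²⟩ = -a^2/(32·π^2) + a^2/3.
With a = 6.81, ⟨x^2⟩ = 15.31.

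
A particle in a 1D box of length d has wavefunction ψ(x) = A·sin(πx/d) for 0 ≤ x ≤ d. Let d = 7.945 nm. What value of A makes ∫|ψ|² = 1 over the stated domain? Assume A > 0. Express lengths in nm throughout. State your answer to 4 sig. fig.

The normalization condition is ∫|ψ|² dx = 1 from 0 to d.
With ∫₀^d sin²(nπx/d) dx = d/2, the integral (without the A² prefactor) comes out to d/2.
Plugging in d = 7.945 yields A = 0.50173.

A ≈ 0.5017 nm^(-1/2)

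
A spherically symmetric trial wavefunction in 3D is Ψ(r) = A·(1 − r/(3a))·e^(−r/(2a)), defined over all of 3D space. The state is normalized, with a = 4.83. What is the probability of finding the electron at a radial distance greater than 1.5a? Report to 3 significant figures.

With dV = 4πr²dr, the probability is ∫|Ψ|² dV over r > 1.5a.
The full normalization integral is A²·[8·π·a^3/3] = 1, fixing A².
Let u = r/a; then A², 4π and the length scale all cancel, so P = ∫_{1.5}^{∞} u^2·(1 - u/3)^2·e^(-u) du ÷ ∫_{0}^{∞} u^2·(1 - u/3)^2·e^(-u) du.
With ∫ u^2·(1 - u/3)^2·e^(-u) du = (-u^4 + 2·u^3 - 3·u^2 - 6·u - 6)·e^(-u)/9 + C, the region integral is 107·e^(-3/2)/48 and the full one is 2/3.
Taking the ratio yields P = 0.7461.

P ≈ 0.746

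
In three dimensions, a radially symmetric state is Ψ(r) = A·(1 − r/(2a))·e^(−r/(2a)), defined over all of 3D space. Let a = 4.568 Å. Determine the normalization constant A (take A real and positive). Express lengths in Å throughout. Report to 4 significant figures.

A ≈ 0.02043 Å^(-3/2)

We need A² ∫|f|² 4πr² dr = 1, taking the integral from 0 to ∞.
The angular integral contributes 4π, leaving ∫₀^∞ r²|Ψ|² dr.
Carrying out the integral gives A² · 8·π·a^3.
Hence A² = 1/[8·π·a^3].
Plugging in a = 4.568 yields A = 0.020431.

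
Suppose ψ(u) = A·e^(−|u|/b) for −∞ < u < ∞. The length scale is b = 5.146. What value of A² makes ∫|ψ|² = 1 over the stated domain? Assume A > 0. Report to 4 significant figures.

A^2 ≈ 0.1943

Require ∫ |ψ|² du = 1 over the whole domain.
Recall ∫₀^∞ u^m e^(−u/β) du = m!·β^(m+1), ∫|ψ|² du = A²·(b).
Setting this equal to 1 gives A² = 1/(b).
Substituting b = 5.146 gives A² = 0.19433, so A = 0.44082.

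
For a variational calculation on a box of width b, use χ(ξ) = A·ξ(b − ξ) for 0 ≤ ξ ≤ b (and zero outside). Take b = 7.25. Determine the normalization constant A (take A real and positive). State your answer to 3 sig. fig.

A ≈ 0.0387

The normalization condition is ∫|χ|² dξ = 1 from 0 to b.
The integral (without the A² prefactor) comes out to b^5/30.
Setting this equal to 1 gives A² = 1/(b^5/30).
With b = 7.25: A² = 0.001498 and A = 0.03870.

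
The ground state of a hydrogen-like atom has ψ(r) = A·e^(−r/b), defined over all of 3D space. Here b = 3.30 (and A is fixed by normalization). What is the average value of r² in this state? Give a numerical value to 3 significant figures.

⟨r^2⟩ ≈ 32.7

By definition ⟨r²⟩ = ∫ r^2 |ψ(r)|² 4πr² dr.
The ratio of the moment integral to the normalization integral gives ⟨r²⟩ = 3·b^2.
Putting b = 3.30 gives 32.67.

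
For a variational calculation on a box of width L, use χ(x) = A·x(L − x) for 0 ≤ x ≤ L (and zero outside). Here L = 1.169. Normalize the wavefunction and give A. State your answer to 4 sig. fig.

Normalization requires ∫|χ|² dx = 1, integrated from 0 to L.
Carrying out the integral gives A² · L^5/30.
Hence A² = 1/[L^5/30].
Substituting L = 1.169 gives A² = 13.742, so A = 3.7070.

A ≈ 3.707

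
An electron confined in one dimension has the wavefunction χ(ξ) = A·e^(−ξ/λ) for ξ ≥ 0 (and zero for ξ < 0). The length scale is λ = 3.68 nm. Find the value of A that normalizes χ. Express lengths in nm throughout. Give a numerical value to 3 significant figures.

We need A² ∫|f|² dξ = 1, taking the integral from 0 to ∞.
With ∫₀^∞ ξ^0 e^(−αξ) dξ = 0!/α^1, ∫|χ|² dξ = A²·(λ/2).
So A² = (λ/2)^(−1).
With λ = 3.68: A² = 0.5435 and A = 0.7372.

A ≈ 0.737 nm^(-1/2)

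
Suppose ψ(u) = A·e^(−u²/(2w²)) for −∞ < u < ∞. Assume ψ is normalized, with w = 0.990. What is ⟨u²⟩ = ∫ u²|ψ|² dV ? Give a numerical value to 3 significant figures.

⟨u^2⟩ ≈ 0.490

By definition ⟨u²⟩ = ∫ u^2 |ψ(u)|² du.
With ∫_{−∞}^{∞} u^(2m) e^(−αu²) du = (2m−1)!!·√π / (2^m α^(m+1/2)), since the A² factors cancel between numerator and denominator, ⟨u²⟩ = w^2/2.
With w = 0.990, ⟨u^2⟩ = 0.4901.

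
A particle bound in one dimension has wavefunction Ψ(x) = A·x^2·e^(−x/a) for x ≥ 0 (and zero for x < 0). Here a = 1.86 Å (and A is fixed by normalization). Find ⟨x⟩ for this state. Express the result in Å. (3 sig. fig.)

The expectation value is the |Ψ|²-weighted average of x: ∫ x|Ψ|² dx.
Since the A² factors cancel between numerator and denominator, ⟨x⟩ = 5·a/2.
With a = 1.86, ⟨x⟩ = 4.650.

⟨x⟩ ≈ 4.65 Å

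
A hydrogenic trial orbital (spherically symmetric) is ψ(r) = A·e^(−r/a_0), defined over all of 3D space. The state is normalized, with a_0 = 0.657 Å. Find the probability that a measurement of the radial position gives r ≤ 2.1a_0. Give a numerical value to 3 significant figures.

With dV = 4πr²dr, the probability is ∫|ψ|² dV over r ≤ 2.1a_0.
Normalization gives A² = 1/(π·a_0^3).
Let u = r/a_0; then A², 4π and the length scale all cancel, so P = ∫_{0}^{2.1} u^2·e^(-2·u) du ÷ ∫_{0}^{∞} u^2·e^(-2·u) du.
Using ∫ u^2·e^(-2·u) du = -(2·u^2 + 2·u + 1)·e^(-2·u)/4, the numerator is 1/4 - 701·e^(-21/5)/200 and the denominator is 1/4.
This evaluates to P = 0.7898.

P ≈ 0.790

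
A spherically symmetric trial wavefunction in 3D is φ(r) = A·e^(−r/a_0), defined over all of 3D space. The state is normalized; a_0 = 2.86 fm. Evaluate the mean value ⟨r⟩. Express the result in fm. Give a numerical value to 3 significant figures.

⟨r⟩ ≈ 4.29 fm

The expectation value is the |φ|²-weighted average of r: ∫ r|φ|² 4πr² dr.
Using ∫₀^∞ rⁿ e^(−αr) dr = n!/αⁿ⁺¹, evaluating both integrals, ⟨r⟩ = 3·a_0/2.
With a_0 = 2.86, ⟨r⟩ = 4.290.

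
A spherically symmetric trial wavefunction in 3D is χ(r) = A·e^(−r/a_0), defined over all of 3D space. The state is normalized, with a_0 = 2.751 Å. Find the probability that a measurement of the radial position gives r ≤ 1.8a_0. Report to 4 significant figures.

With dV = 4πr²dr, the probability is ∫|χ|² dV over r ≤ 1.8a_0.
A² is fixed by ∫₀^∞ 4πr²|χ|² dr = 1, i.e. A² = (π·a_0^3)^(−1).
In terms of u = r/a_0 (A², 4π and the length scale all cancel between numerator and denominator), P = [∫_{0}^{1.8} u^2·e^(-2·u) du] / [∫_{0}^{∞} u^2·e^(-2·u) du].
Using ∫ u^2·e^(-2·u) du = -(2·u^2 + 2·u + 1)·e^(-2·u)/4, the numerator is 1/4 - 277·e^(-18/5)/100 and the denominator is 1/4.
Taking the ratio yields P = 0.69725.

P ≈ 0.6973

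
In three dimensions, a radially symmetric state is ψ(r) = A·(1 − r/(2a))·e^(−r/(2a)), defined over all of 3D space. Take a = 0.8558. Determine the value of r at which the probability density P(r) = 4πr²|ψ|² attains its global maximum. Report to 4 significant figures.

r ≈ 4.481

The maximum of P(r) = 4πr²|ψ|² occurs where its derivative vanishes.
Solving yields r = a·(√(5) + 3).
With a = 0.8558, the most probable radial distance is 4.4810.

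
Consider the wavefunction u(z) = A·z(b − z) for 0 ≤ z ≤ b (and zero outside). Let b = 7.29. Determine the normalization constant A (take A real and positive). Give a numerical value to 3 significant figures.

A ≈ 0.0382

We need A² ∫|f|² dz = 1, taking the integral from 0 to b.
With u = A·z(b − z), the integral evaluates to A²·[b^5/30].
Setting this equal to 1 gives A² = 1/(b^5/30).
With b = 7.29: A² = 0.001457 and A = 0.03817.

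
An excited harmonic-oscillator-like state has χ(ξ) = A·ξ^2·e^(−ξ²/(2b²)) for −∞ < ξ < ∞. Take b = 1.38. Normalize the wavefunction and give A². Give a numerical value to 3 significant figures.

A^2 ≈ 0.150

Normalization requires ∫|χ|² dξ = 1, integrated from −∞ to ∞.
Using the Gaussian integral ∫_{−∞}^{∞} e^(−αξ²) dξ = √(π/α), the integral (without the A² prefactor) comes out to 3·√(π)·b^5/4.
With b = 1.38: A² = 0.1503 and A = 0.3877.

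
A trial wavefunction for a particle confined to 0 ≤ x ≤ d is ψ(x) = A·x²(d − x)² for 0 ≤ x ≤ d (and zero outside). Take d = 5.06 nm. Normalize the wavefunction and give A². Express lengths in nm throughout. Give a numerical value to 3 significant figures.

Normalization requires ∫|ψ|² dx = 1, integrated from 0 to d.
Expanding the polynomial and integrating term by term, the integral (without the A² prefactor) comes out to d^9/630.
Hence A² = 1/[d^9/630].
Plugging in d = 5.06 yields A = 0.01702.

A^2 ≈ 0.000290 nm^(-9)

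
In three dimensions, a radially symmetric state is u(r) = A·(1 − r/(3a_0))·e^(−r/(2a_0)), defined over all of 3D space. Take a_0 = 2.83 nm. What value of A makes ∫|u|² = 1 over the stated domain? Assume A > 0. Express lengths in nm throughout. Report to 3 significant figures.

We need A² ∫|f|² 4πr² dr = 1, taking the integral from 0 to ∞.
In 3D with spherical symmetry the volume element is 4πr² dr.
∫|u|² 4πr² dr = A²·(8·π·a_0^3/3).
Hence A² = 1/[8·π·a_0^3/3].
Plugging in a_0 = 2.83 yields A = 0.07257.

A ≈ 0.0726 nm^(-3/2)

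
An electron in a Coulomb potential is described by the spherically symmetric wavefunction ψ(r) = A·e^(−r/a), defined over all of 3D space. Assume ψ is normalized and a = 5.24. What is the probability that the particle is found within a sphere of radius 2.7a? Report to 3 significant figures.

P ≈ 0.905

Integrate the radial probability density 4πr²|ψ|² over r ≤ 2.7a.
A² is fixed by ∫₀^∞ 4πr²|ψ|² dr = 1, i.e. A² = (π·a^3)^(−1).
In terms of u = r/a (A², 4π and the length scale all cancel between numerator and denominator), P = [∫_{0}^{2.7} u^2·e^(-2·u) du] / [∫_{0}^{∞} u^2·e^(-2·u) du].
With ∫ u^2·e^(-2·u) du = -(2·u^2 + 2·u + 1)·e^(-2·u)/4 + C, the region integral is 1/4 - 1049·e^(-27/5)/200 and the full one is 1/4.
The region integral divided by the full integral gives P = 0.9052.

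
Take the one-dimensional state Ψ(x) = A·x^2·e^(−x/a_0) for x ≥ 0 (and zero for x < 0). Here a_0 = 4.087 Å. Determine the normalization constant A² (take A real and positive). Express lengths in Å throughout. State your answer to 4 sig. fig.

A^2 ≈ 0.001169 Å^(-5)

Normalization requires ∫|Ψ|² dx = 1, integrated from 0 to ∞.
With ∫₀^∞ x^4 e^(−αx) dx = 4!/α^5, the integral (without the A² prefactor) comes out to 3·a_0^5/4.
Plugging in a_0 = 4.087 yields A = 0.034195.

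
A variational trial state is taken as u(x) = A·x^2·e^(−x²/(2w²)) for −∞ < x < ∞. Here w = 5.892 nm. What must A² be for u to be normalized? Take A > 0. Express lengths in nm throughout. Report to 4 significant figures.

Require ∫ |u|² dx = 1 over the whole domain.
With ∫_{−∞}^{∞} x^(2m) e^(−αx²) dx = (2m−1)!!·√π / (2^m α^(m+1/2)), with u = A·x^2·e^(−x²/(2w²)), the integral evaluates to A²·[3·√(π)·w^5/4].
Hence A² = 1/[3·√(π)·w^5/4].
Substituting w = 5.892 gives A² = 0.00010594, so A = 0.010293.

A^2 ≈ 0.0001059 nm^(-5)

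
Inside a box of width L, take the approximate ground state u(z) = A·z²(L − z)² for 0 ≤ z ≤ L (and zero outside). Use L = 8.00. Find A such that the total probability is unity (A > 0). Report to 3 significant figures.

A ≈ 0.00217

Normalization requires ∫|u|² dz = 1, integrated from 0 to L.
Expanding the polynomial and integrating term by term, carrying out the integral gives A² · L^9/630.
Plugging in L = 8.00 yields A = 0.002167.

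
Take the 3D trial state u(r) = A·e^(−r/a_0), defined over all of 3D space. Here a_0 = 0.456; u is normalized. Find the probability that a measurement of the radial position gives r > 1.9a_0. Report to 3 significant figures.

P ≈ 0.269

With dV = 4πr²dr, the probability is ∫|u|² dV over r > 1.9a_0.
The full normalization integral is A²·[π·a_0^3] = 1, fixing A².
Let t = r/a_0; then A², 4π and the length scale all cancel, so P = ∫_{1.9}^{∞} t^2·e^(-2·t) dt ÷ ∫_{0}^{∞} t^2·e^(-2·t) dt.
An antiderivative of t^2·e^(-2·t) is -(2·t^2 + 2·t + 1)·e^(-2·t)/4; evaluating from 1.9 to ∞ gives 601·e^(-19/5)/200, while the full integral is 1/4.
This evaluates to P = 0.2689.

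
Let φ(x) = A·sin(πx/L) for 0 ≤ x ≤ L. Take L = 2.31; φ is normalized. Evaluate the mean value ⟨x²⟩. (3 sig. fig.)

⟨x^2⟩ ≈ 1.51

By definition ⟨x²⟩ = ∫ x^2 |φ(x)|² dx.
With ∫₀^L sin²(nπx/L) dx = L/2, evaluating both integrals, ⟨x²⟩ = -L^2/(2·π^2) + L^2/3.
With L = 2.31, ⟨x^2⟩ = 1.508.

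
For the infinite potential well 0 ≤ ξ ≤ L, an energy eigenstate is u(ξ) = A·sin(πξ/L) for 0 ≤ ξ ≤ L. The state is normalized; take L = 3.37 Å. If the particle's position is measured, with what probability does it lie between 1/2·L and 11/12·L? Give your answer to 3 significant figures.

P ≈ 0.496

P = ∫_{1/2·L}^{11/12·L} |u(ξ)|² dξ.
The normalization integral ∫|u|²dξ over the whole domain equals L/2·A², and A² cancels in the ratio.
Substituting t = ξ/L, A² and the length scale cancel in the ratio: P = ∫_{1/2}^{11/12} sin(π·t)^2 dt / ∫_{0}^{1} sin(π·t)^2 dt.
An antiderivative of sin(π·t)^2 is t/2 - sin(2·π·t)/(4·π); evaluating from 1/2 to 11/12 gives 1/(8·π) + 5/24, while the full integral is 1/2.
Evaluating gives P = (3 + 5·π)/(12·π).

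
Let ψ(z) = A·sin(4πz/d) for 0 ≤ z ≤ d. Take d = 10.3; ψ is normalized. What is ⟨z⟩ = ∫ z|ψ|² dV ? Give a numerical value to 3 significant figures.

⟨z⟩ ≈ 5.15

⟨z⟩ = ∫ z |ψ|² dz over the full domain.
With ∫₀^d sin²(nπz/d) dz = d/2, evaluating both integrals, ⟨z⟩ = d/2.
Putting d = 10.3 gives 5.150.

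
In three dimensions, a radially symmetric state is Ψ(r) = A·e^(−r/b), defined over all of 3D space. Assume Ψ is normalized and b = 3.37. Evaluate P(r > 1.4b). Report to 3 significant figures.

Integrate the radial probability density 4πr²|Ψ|² over r > 1.4b.
The full normalization integral is A²·[π·b^3] = 1, fixing A².
In terms of u = r/b (A², 4π and the length scale all cancel between numerator and denominator), P = [∫_{1.4}^{∞} u^2·e^(-2·u) du] / [∫_{0}^{∞} u^2·e^(-2·u) du].
An antiderivative of u^2·e^(-2·u) is -(2·u^2 + 2·u + 1)·e^(-2·u)/4; evaluating from 1.4 to ∞ gives 193·e^(-14/5)/100, while the full integral is 1/4.
This evaluates to P = 0.4695.

P ≈ 0.469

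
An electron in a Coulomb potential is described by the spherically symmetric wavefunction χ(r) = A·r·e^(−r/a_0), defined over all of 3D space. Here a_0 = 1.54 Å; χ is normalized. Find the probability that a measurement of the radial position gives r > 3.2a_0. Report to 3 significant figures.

Integrate the radial probability density 4πr²|χ|² over r > 3.2a_0.
A² is fixed by ∫₀^∞ 4πr²|χ|² dr = 1, i.e. A² = (3·π·a_0^5)^(−1).
In terms of u = r/a_0 (A², 4π and the length scale all cancel between numerator and denominator), P = [∫_{3.2}^{∞} u^4·e^(-2·u) du] / [∫_{0}^{∞} u^4·e^(-2·u) du].
With ∫ u^4·e^(-2·u) du = -(u^4/2 + u^3 + 3·u^2/2 + 3·u/2 + 3/4)·e^(-2·u) + C, the region integral is ≈ 0.17630 and the full one is 3/4.
The region integral divided by the full integral gives P = 0.2351.

P ≈ 0.235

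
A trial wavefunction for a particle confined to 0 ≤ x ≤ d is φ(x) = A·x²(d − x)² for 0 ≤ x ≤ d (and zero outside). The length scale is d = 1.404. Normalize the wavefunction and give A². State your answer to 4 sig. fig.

A^2 ≈ 29.72

We need A² ∫|f|² dx = 1, taking the integral from 0 to d.
Expanding the polynomial and integrating term by term, the integral (without the A² prefactor) comes out to d^9/630.
Setting this equal to 1 gives A² = 1/(d^9/630).
With d = 1.404: A² = 29.719 and A = 5.4515.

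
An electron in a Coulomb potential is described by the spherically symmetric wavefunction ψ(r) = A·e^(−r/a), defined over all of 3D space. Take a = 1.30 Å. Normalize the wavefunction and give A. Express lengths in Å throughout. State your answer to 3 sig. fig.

A ≈ 0.381 Å^(-3/2)

Require ∫ |ψ|² 4πr² dr = 1 over the whole domain.
(Spherical symmetry: dV = 4πr² dr.)
Using ∫₀^∞ rⁿ e^(−αr) dr = n!/αⁿ⁺¹, the integral (without the A² prefactor) comes out to π·a^3.
With a = 1.30: A² = 0.1449 and A = 0.3806.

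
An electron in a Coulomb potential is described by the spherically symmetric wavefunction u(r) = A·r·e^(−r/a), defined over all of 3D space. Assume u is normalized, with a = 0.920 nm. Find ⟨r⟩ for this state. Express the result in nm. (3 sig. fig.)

⟨r⟩ ≈ 2.30 nm

The expectation value is the |u|²-weighted average of r: ∫ r|u|² 4πr² dr.
With ∫₀^∞ r^5 e^(−αr) dr = 5!/α^6, since the A² factors cancel between numerator and denominator, ⟨r⟩ = 5·a/2.
Putting a = 0.920 gives 2.300.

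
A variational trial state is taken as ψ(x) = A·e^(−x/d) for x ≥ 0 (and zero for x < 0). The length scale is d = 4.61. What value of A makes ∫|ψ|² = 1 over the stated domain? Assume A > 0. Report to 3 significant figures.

The normalization condition is ∫|ψ|² dx = 1 from 0 to ∞.
With ∫₀^∞ x^0 e^(−αx) dx = 0!/α^1, carrying out the integral gives A² · d/2.
So A² = (d/2)^(−1).
Plugging in d = 4.61 yields A = 0.6587.

A ≈ 0.659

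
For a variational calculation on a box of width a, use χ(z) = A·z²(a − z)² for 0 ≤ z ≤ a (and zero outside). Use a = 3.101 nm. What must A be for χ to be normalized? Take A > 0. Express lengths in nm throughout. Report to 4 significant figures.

A ≈ 0.1541 nm^(-9/2)

Normalization requires ∫|χ|² dz = 1, integrated from 0 to a.
Expanding the polynomial and integrating term by term, the integral (without the A² prefactor) comes out to a^9/630.
With a = 3.101: A² = 0.023759 and A = 0.15414.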